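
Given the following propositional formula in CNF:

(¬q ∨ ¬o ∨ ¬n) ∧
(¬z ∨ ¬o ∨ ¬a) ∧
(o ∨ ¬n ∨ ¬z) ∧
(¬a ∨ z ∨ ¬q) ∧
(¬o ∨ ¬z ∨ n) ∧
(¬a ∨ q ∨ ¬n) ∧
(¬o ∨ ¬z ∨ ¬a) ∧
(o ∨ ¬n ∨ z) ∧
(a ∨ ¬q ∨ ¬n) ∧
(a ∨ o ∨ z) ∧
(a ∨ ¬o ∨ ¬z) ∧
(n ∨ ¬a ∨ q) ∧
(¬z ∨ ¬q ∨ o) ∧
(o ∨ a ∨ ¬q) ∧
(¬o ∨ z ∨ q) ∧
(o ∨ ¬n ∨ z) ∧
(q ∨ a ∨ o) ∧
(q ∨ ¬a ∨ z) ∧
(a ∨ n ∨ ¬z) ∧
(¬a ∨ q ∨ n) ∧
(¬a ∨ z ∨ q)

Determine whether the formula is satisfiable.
Yes

Yes, the formula is satisfiable.

One satisfying assignment is: o=True, n=False, q=True, a=False, z=False

Verification: With this assignment, all 21 clauses evaluate to true.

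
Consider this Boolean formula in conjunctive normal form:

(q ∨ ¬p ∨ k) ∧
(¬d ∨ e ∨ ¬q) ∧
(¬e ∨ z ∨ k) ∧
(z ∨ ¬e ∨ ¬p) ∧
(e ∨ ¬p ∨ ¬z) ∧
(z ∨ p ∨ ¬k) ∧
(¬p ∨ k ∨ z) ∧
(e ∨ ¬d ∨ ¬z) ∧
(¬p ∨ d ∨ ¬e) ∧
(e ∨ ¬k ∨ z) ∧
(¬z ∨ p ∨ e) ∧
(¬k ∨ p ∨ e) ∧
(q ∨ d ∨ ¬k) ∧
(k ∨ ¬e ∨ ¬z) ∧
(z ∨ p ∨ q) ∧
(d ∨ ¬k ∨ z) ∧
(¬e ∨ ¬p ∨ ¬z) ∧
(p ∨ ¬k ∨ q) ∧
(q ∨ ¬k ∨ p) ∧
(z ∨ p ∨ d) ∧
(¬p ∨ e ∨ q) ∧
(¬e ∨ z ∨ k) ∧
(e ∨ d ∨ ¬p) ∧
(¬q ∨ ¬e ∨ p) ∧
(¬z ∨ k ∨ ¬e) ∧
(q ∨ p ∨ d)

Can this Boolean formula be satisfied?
No

No, the formula is not satisfiable.

No assignment of truth values to the variables can make all 26 clauses true simultaneously.

The formula is UNSAT (unsatisfiable).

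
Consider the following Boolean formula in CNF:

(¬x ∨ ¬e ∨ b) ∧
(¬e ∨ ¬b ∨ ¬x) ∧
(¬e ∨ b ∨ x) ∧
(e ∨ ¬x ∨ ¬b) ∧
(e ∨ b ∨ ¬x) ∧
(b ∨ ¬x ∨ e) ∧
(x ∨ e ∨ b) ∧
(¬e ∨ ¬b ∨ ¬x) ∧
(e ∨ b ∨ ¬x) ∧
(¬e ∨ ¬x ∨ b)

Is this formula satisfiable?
Yes

Yes, the formula is satisfiable.

One satisfying assignment is: e=True, x=False, b=True

Verification: With this assignment, all 10 clauses evaluate to true.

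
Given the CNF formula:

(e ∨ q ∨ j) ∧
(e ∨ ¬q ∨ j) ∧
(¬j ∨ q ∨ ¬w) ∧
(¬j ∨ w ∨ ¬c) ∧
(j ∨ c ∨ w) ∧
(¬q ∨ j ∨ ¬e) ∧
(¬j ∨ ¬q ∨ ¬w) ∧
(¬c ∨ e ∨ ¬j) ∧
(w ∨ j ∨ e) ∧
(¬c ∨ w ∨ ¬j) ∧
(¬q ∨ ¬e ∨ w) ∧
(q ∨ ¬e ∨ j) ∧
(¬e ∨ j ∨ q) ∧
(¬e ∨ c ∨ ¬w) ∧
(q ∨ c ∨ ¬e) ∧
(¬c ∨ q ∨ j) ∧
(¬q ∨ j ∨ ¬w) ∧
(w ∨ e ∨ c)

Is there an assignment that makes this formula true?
No

No, the formula is not satisfiable.

No assignment of truth values to the variables can make all 18 clauses true simultaneously.

The formula is UNSAT (unsatisfiable).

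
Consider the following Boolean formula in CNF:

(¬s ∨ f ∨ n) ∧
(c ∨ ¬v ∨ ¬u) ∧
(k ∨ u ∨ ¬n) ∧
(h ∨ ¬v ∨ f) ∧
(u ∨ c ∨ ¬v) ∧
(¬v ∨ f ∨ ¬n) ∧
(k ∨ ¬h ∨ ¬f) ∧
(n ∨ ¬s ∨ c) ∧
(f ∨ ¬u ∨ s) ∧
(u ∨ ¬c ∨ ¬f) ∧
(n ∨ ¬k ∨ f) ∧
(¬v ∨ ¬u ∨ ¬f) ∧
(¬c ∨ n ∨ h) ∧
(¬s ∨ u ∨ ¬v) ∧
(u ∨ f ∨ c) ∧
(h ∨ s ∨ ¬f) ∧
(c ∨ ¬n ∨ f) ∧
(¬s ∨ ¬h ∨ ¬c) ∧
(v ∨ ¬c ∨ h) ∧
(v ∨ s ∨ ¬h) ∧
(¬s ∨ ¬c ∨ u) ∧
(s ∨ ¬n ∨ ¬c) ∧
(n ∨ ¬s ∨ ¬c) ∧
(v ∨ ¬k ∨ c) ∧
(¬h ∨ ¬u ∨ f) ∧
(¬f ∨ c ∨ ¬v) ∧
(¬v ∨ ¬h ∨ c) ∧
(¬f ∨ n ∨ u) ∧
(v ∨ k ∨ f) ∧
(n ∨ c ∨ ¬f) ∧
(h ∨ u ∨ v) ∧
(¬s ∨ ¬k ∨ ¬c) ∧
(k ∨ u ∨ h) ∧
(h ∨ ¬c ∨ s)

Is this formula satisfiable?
Yes

Yes, the formula is satisfiable.

One satisfying assignment is: u=False, n=False, f=False, h=True, c=True, k=False, v=True, s=False

Verification: With this assignment, all 34 clauses evaluate to true.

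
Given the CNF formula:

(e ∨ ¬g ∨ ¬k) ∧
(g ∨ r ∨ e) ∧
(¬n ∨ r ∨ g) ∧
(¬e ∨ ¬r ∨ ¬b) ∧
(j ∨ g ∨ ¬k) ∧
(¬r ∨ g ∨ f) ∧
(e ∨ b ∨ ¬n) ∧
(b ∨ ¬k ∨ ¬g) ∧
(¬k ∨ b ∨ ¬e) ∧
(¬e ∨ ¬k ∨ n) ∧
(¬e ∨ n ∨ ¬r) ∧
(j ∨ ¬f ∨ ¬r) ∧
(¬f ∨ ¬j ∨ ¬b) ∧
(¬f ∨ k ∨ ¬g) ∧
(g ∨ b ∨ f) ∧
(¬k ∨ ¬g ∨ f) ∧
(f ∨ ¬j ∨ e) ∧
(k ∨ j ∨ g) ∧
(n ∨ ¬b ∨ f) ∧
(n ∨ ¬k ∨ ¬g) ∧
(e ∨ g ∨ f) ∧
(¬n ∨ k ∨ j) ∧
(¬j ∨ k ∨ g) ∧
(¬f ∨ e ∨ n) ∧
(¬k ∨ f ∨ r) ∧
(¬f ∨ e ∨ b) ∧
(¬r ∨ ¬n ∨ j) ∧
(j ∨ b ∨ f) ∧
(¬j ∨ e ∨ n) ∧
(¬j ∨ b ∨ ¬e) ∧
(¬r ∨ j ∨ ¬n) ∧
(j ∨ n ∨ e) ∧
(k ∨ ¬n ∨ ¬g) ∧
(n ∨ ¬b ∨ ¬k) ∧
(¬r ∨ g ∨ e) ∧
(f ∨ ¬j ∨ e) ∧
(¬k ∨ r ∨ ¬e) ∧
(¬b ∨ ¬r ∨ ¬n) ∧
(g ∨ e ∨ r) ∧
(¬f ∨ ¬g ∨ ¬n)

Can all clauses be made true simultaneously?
No

No, the formula is not satisfiable.

No assignment of truth values to the variables can make all 40 clauses true simultaneously.

The formula is UNSAT (unsatisfiable).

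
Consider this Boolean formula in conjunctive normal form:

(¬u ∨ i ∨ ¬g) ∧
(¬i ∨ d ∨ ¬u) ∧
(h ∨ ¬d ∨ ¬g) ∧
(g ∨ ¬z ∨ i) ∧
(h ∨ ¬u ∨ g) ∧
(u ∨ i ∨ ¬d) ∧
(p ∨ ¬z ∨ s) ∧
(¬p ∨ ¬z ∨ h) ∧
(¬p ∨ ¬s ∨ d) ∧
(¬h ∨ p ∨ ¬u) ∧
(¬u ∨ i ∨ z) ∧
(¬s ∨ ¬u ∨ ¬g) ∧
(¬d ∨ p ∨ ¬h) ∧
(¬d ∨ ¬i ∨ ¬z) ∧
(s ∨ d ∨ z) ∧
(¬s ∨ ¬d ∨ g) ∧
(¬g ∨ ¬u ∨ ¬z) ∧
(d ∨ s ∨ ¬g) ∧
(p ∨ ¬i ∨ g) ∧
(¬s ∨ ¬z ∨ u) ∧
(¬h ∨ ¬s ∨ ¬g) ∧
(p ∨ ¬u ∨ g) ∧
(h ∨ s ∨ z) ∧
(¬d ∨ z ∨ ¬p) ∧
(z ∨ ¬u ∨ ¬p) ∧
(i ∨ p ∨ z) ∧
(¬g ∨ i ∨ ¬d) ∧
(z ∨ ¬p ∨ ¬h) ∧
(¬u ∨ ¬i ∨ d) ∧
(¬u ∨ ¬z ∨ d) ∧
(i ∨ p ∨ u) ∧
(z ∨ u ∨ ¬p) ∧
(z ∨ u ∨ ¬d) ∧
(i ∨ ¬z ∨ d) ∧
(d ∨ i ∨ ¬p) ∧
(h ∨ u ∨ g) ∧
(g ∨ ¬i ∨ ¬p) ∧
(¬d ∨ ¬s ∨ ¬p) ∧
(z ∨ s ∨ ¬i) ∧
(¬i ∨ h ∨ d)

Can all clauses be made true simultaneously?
No

No, the formula is not satisfiable.

No assignment of truth values to the variables can make all 40 clauses true simultaneously.

The formula is UNSAT (unsatisfiable).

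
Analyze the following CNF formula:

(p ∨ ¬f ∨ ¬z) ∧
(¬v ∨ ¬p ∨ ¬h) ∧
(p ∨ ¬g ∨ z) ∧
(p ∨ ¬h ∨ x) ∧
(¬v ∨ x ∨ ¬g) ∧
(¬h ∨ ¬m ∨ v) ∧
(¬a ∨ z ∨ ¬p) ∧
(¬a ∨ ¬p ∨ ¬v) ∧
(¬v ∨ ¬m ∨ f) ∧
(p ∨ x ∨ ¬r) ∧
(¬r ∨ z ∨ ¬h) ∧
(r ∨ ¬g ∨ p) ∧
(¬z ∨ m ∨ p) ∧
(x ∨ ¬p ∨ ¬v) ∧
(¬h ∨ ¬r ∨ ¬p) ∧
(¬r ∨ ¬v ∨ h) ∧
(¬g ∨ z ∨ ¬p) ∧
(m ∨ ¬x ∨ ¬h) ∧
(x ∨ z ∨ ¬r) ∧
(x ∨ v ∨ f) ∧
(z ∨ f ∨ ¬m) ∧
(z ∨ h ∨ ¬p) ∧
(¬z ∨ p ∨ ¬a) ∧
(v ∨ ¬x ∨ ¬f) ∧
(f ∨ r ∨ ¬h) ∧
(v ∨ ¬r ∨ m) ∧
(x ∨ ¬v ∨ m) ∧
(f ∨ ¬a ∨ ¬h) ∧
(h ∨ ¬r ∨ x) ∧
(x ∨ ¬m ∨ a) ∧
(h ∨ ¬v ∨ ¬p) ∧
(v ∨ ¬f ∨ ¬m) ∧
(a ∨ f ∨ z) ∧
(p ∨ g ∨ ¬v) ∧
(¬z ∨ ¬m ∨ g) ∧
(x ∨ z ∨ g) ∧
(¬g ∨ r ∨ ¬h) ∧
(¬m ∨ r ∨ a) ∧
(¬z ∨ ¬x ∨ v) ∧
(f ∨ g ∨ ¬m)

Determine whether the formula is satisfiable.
Yes

Yes, the formula is satisfiable.

One satisfying assignment is: h=False, a=False, f=True, v=False, x=False, z=True, p=True, m=False, g=False, r=False

Verification: With this assignment, all 40 clauses evaluate to true.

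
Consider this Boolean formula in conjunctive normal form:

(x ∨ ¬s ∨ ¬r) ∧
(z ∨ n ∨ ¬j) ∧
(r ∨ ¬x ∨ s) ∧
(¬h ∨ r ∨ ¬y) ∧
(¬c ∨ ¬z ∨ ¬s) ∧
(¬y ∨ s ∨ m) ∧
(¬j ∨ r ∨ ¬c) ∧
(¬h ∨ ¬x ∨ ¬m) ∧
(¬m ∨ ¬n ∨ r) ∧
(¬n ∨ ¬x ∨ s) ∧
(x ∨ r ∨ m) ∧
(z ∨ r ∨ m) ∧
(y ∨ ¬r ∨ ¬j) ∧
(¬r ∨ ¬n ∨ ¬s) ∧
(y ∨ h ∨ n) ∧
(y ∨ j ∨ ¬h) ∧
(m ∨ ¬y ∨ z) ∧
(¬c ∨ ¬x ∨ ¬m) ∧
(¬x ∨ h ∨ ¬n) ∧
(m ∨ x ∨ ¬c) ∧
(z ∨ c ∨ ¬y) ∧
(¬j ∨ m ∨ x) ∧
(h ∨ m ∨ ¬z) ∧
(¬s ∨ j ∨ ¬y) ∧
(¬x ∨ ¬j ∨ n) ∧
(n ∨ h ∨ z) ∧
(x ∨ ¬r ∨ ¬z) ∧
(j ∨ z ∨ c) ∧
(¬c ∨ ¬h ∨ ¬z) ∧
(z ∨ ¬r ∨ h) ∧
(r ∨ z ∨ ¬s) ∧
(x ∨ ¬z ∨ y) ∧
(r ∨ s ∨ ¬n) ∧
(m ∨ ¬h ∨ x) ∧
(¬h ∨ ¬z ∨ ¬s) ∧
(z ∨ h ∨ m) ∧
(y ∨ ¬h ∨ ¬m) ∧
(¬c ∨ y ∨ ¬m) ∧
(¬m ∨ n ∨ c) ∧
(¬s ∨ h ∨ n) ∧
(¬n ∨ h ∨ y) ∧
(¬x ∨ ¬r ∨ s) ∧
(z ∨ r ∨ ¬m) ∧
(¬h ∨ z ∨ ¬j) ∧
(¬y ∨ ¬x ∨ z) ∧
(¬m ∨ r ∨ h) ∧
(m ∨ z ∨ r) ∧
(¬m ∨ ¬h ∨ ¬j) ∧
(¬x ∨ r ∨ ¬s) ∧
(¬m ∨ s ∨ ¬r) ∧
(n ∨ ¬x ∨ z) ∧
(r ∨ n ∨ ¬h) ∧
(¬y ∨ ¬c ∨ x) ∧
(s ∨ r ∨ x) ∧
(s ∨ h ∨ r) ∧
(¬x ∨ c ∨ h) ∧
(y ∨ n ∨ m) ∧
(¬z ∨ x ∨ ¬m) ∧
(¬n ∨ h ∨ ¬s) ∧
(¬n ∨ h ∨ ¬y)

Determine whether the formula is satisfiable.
No

No, the formula is not satisfiable.

No assignment of truth values to the variables can make all 60 clauses true simultaneously.

The formula is UNSAT (unsatisfiable).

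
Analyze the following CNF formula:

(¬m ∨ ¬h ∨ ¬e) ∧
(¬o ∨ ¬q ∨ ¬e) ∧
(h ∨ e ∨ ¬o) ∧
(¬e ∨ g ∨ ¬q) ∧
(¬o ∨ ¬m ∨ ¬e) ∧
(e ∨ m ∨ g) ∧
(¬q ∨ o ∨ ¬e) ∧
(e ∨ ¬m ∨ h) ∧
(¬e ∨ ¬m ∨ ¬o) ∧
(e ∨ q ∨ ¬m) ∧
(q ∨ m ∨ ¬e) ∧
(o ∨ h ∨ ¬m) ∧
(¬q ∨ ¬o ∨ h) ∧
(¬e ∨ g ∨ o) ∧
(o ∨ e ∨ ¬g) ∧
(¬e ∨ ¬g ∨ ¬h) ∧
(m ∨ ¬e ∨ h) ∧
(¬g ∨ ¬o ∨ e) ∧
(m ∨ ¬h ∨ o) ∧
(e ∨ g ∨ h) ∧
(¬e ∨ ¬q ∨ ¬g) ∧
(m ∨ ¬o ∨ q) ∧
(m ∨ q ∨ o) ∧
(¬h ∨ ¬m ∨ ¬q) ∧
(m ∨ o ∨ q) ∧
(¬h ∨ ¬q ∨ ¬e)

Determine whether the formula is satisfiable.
No

No, the formula is not satisfiable.

No assignment of truth values to the variables can make all 26 clauses true simultaneously.

The formula is UNSAT (unsatisfiable).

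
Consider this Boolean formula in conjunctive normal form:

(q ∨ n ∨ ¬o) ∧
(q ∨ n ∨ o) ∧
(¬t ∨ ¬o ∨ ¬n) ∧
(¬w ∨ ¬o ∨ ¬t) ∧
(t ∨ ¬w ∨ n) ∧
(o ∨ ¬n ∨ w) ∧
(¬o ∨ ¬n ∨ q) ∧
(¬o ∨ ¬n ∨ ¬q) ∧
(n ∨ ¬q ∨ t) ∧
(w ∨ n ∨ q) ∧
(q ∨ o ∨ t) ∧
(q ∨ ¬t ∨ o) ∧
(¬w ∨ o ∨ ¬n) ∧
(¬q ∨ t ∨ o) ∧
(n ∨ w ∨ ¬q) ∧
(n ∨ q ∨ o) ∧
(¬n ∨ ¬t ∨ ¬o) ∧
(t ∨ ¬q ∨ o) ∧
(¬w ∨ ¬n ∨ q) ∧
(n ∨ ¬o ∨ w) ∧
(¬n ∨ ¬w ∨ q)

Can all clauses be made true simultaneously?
Yes

Yes, the formula is satisfiable.

One satisfying assignment is: o=False, w=True, n=False, t=True, q=True

Verification: With this assignment, all 21 clauses evaluate to true.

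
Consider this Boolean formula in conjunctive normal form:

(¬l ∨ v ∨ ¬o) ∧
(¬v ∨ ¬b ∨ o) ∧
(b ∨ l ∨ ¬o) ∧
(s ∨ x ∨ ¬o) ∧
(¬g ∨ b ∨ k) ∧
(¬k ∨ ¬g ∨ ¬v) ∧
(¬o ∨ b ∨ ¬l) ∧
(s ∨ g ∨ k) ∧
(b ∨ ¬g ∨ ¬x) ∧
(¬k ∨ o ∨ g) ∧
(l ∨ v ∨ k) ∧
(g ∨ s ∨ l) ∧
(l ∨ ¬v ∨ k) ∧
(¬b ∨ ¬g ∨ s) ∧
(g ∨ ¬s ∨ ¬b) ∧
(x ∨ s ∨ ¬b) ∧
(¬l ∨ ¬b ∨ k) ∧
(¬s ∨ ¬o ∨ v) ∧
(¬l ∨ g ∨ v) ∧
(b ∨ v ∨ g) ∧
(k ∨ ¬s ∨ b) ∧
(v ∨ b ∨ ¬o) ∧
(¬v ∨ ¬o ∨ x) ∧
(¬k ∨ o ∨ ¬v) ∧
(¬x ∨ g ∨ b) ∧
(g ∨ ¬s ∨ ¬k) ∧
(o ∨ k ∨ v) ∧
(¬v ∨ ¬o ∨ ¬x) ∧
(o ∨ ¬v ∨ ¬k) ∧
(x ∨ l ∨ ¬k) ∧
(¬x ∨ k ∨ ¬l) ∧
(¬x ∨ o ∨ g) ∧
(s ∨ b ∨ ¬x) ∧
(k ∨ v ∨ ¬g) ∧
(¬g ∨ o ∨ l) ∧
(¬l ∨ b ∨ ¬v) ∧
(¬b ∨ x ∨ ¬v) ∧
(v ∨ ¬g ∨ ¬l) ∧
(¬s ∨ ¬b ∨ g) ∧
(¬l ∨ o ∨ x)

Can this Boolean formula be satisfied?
No

No, the formula is not satisfiable.

No assignment of truth values to the variables can make all 40 clauses true simultaneously.

The formula is UNSAT (unsatisfiable).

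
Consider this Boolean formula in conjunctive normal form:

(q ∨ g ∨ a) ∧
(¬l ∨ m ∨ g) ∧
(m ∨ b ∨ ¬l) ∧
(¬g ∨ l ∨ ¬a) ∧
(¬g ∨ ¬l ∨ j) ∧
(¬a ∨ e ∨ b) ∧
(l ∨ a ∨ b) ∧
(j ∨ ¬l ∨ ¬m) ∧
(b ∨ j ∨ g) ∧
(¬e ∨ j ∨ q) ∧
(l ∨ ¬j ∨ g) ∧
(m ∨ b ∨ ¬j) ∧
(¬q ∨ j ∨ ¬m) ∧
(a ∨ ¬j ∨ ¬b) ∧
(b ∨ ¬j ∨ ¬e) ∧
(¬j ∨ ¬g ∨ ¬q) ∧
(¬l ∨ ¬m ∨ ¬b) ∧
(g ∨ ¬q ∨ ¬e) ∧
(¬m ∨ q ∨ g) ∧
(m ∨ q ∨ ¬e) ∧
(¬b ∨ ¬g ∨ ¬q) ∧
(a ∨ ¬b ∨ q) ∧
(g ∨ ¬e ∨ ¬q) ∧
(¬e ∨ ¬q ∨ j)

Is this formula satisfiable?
Yes

Yes, the formula is satisfiable.

One satisfying assignment is: e=False, q=True, a=False, b=False, g=False, l=True, j=True, m=True

Verification: With this assignment, all 24 clauses evaluate to true.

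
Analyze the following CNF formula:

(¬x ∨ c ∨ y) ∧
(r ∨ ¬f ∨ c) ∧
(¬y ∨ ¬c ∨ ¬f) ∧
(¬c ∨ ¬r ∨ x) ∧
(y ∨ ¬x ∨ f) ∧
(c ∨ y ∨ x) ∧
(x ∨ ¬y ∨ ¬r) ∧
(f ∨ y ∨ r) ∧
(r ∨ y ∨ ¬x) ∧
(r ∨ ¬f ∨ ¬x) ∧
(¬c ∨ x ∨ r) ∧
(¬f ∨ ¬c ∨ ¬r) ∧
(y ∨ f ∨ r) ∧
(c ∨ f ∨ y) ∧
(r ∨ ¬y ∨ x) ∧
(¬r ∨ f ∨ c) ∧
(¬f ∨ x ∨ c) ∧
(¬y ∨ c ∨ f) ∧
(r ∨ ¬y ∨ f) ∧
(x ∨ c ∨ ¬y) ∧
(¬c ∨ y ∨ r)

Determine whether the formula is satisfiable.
Yes

Yes, the formula is satisfiable.

One satisfying assignment is: c=False, y=True, f=True, r=True, x=True

Verification: With this assignment, all 21 clauses evaluate to true.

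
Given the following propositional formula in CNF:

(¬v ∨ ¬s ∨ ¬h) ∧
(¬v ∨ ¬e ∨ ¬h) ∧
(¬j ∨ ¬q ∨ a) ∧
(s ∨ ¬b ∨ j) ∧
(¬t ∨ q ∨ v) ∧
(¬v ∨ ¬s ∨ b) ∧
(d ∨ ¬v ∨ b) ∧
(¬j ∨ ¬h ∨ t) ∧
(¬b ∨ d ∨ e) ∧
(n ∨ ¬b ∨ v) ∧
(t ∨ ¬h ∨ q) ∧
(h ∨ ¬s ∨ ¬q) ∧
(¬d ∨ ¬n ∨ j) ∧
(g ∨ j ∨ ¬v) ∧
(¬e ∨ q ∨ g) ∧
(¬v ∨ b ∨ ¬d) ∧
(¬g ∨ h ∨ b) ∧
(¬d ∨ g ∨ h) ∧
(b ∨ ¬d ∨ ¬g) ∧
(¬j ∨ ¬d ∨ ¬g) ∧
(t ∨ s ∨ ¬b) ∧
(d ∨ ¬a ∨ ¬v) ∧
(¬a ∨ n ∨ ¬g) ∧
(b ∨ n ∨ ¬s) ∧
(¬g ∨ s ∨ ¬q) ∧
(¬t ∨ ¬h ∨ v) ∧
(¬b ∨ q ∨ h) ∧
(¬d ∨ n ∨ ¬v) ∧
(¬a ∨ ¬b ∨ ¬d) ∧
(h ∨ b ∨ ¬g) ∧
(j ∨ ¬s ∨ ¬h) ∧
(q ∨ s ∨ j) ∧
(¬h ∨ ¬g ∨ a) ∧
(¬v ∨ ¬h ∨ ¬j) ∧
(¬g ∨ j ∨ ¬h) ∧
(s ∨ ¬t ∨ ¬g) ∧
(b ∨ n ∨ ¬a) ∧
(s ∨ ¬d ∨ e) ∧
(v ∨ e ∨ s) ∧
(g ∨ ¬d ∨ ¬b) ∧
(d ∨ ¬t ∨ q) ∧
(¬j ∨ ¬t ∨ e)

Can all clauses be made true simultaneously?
Yes

Yes, the formula is satisfiable.

One satisfying assignment is: v=False, d=False, s=False, t=False, e=True, j=False, h=False, q=True, b=False, a=False, g=False, n=False

Verification: With this assignment, all 42 clauses evaluate to true.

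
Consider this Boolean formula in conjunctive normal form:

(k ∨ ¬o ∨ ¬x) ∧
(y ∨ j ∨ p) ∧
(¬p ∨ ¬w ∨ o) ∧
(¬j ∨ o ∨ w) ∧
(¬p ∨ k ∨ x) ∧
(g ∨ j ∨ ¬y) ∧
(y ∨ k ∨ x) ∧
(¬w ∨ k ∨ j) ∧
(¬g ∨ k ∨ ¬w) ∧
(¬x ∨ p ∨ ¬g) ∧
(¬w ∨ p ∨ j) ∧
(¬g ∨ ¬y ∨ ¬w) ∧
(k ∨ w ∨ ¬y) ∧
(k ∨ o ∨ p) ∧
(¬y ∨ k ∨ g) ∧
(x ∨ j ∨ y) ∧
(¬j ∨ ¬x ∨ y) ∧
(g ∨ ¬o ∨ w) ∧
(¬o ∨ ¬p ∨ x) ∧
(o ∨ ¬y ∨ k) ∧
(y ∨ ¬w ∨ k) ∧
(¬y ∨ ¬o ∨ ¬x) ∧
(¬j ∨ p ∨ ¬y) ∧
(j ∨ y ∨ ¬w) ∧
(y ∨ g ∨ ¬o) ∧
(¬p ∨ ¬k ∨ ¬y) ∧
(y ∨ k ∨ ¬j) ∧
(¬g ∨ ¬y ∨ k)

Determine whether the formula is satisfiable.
Yes

Yes, the formula is satisfiable.

One satisfying assignment is: k=False, p=True, o=False, y=False, j=False, g=False, x=True, w=False

Verification: With this assignment, all 28 clauses evaluate to true.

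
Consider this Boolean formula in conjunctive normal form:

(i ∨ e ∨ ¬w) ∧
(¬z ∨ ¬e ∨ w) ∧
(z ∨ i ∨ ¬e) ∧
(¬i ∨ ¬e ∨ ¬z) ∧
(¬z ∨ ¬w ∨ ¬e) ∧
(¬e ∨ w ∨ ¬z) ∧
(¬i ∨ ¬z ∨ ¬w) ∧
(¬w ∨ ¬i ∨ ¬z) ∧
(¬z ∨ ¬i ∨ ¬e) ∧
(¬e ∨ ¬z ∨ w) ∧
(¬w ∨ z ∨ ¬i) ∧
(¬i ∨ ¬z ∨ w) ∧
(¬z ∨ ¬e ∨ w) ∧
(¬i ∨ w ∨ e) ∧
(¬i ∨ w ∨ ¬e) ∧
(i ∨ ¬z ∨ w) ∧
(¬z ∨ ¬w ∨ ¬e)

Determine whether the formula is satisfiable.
Yes

Yes, the formula is satisfiable.

One satisfying assignment is: w=False, e=False, i=False, z=False

Verification: With this assignment, all 17 clauses evaluate to true.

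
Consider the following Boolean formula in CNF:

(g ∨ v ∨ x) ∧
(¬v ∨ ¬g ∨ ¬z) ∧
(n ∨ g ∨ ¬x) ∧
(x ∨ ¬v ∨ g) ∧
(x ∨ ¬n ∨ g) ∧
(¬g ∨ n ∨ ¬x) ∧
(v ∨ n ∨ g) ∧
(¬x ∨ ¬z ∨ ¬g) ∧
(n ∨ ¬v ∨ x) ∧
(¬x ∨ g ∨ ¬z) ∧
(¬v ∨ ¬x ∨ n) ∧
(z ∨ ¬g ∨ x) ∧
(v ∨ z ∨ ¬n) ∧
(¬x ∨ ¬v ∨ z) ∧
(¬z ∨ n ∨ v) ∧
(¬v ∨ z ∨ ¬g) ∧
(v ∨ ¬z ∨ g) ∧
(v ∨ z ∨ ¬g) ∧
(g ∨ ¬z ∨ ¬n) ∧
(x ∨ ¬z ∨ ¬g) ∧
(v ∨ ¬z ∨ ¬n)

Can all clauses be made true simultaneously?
No

No, the formula is not satisfiable.

No assignment of truth values to the variables can make all 21 clauses true simultaneously.

The formula is UNSAT (unsatisfiable).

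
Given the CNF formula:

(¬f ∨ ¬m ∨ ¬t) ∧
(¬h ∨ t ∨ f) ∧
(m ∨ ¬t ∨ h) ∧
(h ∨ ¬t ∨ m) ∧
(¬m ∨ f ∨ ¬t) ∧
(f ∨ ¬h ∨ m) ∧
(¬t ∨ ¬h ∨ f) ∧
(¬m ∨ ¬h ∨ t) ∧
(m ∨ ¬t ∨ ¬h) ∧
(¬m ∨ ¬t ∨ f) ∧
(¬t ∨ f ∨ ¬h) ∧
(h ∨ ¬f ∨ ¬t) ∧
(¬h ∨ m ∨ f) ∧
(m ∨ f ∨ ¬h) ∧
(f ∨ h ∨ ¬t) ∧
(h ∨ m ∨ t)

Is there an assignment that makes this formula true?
Yes

Yes, the formula is satisfiable.

One satisfying assignment is: t=False, f=False, h=False, m=True

Verification: With this assignment, all 16 clauses evaluate to true.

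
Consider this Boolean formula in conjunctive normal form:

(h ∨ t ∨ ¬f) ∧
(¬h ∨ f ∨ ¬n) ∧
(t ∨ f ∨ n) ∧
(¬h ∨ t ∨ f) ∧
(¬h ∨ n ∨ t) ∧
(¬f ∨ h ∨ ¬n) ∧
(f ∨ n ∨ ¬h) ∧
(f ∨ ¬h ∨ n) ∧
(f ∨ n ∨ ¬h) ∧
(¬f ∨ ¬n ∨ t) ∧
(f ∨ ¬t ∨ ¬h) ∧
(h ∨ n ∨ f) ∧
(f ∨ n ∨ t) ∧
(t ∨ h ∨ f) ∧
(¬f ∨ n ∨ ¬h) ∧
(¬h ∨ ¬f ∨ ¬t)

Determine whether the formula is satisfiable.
Yes

Yes, the formula is satisfiable.

One satisfying assignment is: n=False, h=False, f=True, t=True

Verification: With this assignment, all 16 clauses evaluate to true.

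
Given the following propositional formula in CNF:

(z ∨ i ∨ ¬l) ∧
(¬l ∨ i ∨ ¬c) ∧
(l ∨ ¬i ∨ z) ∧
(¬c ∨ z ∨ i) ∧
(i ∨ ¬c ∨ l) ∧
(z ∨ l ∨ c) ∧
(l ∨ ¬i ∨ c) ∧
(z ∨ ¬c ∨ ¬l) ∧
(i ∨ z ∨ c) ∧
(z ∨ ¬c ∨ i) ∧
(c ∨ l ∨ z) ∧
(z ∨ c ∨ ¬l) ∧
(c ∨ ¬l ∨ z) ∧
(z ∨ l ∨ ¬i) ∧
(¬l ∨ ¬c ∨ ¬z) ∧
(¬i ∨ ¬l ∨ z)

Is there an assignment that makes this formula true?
Yes

Yes, the formula is satisfiable.

One satisfying assignment is: c=False, i=False, l=False, z=True

Verification: With this assignment, all 16 clauses evaluate to true.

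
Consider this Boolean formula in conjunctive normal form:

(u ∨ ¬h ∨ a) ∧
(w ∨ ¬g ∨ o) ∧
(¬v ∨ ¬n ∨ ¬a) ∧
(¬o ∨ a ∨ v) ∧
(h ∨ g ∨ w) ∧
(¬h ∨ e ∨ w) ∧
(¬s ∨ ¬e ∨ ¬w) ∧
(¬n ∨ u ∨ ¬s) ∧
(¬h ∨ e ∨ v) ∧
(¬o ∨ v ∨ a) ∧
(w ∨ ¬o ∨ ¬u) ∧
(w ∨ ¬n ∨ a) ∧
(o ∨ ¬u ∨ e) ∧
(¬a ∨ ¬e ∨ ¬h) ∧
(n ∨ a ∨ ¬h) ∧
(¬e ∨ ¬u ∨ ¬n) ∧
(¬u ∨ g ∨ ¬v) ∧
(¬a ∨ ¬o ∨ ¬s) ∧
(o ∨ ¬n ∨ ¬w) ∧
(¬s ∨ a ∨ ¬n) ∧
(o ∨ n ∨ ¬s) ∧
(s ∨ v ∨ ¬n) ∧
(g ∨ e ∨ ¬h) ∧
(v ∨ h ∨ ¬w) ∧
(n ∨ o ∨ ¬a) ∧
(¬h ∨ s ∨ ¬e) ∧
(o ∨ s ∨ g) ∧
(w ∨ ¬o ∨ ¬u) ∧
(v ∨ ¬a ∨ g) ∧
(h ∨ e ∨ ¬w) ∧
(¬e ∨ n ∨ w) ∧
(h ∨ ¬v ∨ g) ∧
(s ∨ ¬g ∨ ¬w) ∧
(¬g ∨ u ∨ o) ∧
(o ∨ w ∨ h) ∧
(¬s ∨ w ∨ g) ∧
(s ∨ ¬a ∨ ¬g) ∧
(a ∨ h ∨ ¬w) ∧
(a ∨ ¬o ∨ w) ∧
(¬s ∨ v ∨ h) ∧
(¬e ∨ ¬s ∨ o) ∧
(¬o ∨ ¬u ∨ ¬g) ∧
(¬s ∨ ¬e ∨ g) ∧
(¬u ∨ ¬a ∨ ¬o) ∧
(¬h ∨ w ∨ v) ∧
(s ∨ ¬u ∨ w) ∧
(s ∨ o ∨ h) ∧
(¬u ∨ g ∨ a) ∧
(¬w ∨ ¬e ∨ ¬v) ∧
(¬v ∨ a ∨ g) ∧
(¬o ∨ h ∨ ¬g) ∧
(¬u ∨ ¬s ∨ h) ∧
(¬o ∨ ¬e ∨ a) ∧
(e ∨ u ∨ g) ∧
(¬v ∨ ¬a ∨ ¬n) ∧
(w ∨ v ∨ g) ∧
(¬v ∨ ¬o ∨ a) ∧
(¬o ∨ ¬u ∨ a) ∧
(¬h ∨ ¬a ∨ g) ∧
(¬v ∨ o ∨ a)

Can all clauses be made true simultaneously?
No

No, the formula is not satisfiable.

No assignment of truth values to the variables can make all 60 clauses true simultaneously.

The formula is UNSAT (unsatisfiable).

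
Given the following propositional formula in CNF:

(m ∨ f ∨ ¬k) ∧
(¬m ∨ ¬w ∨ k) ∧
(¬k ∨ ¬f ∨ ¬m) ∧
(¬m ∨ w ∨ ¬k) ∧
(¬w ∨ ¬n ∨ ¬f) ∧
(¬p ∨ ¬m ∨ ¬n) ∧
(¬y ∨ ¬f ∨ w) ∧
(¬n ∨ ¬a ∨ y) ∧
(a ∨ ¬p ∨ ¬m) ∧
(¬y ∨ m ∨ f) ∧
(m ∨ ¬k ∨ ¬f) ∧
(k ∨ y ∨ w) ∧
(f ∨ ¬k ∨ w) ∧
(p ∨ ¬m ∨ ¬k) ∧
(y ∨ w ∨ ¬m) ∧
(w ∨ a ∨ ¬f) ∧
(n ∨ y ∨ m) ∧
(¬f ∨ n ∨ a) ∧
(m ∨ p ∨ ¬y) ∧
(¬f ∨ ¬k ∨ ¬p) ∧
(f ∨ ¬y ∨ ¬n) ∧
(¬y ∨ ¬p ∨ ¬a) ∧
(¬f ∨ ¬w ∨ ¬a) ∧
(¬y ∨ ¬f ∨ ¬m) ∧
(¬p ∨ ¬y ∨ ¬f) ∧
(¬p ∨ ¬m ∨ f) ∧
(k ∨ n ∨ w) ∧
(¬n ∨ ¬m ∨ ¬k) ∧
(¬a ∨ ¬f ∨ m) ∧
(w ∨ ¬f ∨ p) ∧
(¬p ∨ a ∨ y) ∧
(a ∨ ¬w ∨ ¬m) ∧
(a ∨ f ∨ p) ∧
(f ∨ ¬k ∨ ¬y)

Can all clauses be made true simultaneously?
No

No, the formula is not satisfiable.

No assignment of truth values to the variables can make all 34 clauses true simultaneously.

The formula is UNSAT (unsatisfiable).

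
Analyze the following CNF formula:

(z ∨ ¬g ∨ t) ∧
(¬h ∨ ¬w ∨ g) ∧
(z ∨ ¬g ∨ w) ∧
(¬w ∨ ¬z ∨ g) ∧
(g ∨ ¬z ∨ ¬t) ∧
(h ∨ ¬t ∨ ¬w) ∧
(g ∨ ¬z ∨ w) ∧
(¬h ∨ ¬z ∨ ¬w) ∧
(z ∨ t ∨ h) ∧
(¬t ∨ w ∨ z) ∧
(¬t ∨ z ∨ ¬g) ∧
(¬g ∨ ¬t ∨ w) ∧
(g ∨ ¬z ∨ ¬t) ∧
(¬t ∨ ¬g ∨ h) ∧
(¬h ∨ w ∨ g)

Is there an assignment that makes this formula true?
Yes

Yes, the formula is satisfiable.

One satisfying assignment is: w=True, z=True, t=False, g=True, h=False

Verification: With this assignment, all 15 clauses evaluate to true.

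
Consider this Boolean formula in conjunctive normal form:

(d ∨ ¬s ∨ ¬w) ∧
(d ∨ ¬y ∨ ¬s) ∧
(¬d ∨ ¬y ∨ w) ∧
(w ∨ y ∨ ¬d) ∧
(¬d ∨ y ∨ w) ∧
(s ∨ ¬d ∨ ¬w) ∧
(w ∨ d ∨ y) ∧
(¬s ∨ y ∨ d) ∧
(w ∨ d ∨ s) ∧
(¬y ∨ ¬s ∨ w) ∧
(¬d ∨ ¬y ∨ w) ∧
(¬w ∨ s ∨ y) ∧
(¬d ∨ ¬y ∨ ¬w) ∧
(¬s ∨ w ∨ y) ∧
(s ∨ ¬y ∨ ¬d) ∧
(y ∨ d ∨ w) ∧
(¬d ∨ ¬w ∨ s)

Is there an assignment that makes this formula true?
Yes

Yes, the formula is satisfiable.

One satisfying assignment is: s=True, w=True, y=False, d=True

Verification: With this assignment, all 17 clauses evaluate to true.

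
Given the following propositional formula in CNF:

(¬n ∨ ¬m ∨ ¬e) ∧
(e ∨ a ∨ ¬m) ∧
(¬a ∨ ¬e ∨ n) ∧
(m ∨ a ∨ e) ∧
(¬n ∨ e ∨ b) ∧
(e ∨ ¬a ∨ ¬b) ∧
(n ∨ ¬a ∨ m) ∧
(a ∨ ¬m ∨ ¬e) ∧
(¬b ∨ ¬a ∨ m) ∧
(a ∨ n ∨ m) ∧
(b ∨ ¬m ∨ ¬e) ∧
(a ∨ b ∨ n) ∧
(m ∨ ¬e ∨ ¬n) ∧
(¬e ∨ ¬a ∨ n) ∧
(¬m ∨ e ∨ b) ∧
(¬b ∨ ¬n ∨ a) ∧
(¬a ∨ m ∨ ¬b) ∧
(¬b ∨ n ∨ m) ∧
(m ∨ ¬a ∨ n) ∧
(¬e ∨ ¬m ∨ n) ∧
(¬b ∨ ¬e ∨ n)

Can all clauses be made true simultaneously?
No

No, the formula is not satisfiable.

No assignment of truth values to the variables can make all 21 clauses true simultaneously.

The formula is UNSAT (unsatisfiable).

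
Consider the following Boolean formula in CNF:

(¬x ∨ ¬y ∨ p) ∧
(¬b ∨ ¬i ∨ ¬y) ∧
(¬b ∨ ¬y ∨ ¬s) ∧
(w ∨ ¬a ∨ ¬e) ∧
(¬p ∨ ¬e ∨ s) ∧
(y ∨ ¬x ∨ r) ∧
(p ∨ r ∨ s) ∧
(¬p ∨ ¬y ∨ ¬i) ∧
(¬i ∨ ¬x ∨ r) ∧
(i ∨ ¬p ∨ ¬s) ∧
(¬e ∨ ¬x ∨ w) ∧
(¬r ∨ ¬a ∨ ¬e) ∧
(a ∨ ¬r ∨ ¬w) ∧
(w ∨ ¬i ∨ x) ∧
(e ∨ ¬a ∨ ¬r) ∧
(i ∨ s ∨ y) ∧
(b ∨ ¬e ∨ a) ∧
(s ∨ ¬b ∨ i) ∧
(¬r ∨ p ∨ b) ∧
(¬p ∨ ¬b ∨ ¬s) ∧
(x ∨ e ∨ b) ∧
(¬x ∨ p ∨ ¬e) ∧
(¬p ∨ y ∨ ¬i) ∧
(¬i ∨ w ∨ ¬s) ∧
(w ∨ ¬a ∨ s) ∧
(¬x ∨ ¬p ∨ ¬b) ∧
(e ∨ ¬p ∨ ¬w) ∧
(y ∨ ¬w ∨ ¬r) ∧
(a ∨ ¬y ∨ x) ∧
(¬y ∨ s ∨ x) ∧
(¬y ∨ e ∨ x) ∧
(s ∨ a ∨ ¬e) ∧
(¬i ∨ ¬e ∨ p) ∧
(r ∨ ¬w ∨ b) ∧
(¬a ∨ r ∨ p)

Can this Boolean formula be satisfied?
Yes

Yes, the formula is satisfiable.

One satisfying assignment is: a=False, r=False, x=True, y=True, p=True, b=False, i=False, w=False, s=False, e=False

Verification: With this assignment, all 35 clauses evaluate to true.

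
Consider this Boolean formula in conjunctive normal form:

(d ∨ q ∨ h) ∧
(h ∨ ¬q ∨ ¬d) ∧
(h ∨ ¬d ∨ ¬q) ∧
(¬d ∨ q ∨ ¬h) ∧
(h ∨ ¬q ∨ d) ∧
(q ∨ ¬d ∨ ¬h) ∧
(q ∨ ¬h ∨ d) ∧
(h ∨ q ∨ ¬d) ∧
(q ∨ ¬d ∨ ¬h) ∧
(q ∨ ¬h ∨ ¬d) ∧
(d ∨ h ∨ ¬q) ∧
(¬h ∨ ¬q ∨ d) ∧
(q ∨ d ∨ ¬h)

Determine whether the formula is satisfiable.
Yes

Yes, the formula is satisfiable.

One satisfying assignment is: q=True, h=True, d=True

Verification: With this assignment, all 13 clauses evaluate to true.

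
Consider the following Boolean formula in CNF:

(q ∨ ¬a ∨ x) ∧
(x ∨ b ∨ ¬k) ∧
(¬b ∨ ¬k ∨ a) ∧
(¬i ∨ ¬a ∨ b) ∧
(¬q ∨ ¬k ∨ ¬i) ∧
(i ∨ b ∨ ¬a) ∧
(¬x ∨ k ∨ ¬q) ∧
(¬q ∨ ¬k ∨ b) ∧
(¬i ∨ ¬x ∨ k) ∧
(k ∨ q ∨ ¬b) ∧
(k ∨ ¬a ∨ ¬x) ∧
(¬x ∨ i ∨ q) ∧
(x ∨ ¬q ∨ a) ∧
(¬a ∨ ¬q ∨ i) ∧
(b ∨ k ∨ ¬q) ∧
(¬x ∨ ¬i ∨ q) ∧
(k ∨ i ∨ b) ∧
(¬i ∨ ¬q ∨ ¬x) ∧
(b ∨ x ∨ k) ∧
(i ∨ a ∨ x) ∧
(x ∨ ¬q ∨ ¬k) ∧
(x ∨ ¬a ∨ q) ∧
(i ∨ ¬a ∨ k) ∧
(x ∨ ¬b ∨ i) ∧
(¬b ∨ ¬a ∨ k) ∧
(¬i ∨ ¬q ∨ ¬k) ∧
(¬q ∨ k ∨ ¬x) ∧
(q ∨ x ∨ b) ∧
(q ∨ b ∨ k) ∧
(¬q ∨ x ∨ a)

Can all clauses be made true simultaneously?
No

No, the formula is not satisfiable.

No assignment of truth values to the variables can make all 30 clauses true simultaneously.

The formula is UNSAT (unsatisfiable).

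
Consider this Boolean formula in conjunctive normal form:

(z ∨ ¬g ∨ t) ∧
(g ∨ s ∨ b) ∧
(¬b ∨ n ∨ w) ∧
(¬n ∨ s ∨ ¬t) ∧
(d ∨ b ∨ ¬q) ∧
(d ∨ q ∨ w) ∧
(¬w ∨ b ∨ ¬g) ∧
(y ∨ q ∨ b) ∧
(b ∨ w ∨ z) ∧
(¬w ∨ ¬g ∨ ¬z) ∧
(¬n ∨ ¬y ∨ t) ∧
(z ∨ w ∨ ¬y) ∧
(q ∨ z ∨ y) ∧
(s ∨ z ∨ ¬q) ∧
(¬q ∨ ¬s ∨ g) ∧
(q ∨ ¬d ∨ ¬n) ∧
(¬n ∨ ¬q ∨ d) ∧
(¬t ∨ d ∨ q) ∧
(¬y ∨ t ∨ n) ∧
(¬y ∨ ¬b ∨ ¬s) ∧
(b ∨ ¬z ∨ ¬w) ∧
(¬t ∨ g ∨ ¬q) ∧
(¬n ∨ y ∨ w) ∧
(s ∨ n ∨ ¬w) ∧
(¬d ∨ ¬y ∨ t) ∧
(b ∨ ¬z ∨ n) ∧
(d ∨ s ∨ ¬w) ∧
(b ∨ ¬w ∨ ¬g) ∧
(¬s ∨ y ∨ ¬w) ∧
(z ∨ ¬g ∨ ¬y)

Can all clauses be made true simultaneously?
Yes

Yes, the formula is satisfiable.

One satisfying assignment is: g=False, d=True, t=True, z=False, n=False, y=True, b=False, q=False, w=True, s=True

Verification: With this assignment, all 30 clauses evaluate to true.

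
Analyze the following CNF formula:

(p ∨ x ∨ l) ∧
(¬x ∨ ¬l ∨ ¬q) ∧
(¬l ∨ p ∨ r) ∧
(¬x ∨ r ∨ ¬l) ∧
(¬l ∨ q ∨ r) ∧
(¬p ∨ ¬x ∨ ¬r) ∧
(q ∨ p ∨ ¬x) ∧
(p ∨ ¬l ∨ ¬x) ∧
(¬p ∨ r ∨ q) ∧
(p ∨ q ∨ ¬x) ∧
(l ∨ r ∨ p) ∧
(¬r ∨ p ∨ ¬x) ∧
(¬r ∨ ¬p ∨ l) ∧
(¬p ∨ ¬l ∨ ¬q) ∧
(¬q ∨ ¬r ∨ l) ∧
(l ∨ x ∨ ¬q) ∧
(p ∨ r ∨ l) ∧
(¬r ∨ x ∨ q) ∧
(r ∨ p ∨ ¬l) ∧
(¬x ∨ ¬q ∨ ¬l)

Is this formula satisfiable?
Yes

Yes, the formula is satisfiable.

One satisfying assignment is: p=True, l=False, x=True, r=False, q=True

Verification: With this assignment, all 20 clauses evaluate to true.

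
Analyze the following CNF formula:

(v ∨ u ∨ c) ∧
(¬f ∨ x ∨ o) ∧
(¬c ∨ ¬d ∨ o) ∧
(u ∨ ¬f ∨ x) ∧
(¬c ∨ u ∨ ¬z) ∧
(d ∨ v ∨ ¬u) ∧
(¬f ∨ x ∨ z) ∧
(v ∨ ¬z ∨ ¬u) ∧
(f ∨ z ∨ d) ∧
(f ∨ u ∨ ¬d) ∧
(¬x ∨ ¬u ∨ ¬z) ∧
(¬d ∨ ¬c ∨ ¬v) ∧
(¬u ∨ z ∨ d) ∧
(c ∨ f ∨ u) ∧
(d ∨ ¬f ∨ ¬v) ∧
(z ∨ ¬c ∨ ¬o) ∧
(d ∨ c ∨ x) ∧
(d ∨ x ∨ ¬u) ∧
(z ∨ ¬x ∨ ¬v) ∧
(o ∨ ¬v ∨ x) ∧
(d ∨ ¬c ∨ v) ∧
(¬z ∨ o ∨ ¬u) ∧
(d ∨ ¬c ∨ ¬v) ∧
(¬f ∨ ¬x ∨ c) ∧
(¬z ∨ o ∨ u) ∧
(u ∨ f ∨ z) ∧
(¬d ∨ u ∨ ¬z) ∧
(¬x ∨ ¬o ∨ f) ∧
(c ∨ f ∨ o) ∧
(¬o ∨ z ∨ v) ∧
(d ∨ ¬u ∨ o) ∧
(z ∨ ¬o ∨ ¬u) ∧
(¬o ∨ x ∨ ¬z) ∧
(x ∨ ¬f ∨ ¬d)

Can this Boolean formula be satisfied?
No

No, the formula is not satisfiable.

No assignment of truth values to the variables can make all 34 clauses true simultaneously.

The formula is UNSAT (unsatisfiable).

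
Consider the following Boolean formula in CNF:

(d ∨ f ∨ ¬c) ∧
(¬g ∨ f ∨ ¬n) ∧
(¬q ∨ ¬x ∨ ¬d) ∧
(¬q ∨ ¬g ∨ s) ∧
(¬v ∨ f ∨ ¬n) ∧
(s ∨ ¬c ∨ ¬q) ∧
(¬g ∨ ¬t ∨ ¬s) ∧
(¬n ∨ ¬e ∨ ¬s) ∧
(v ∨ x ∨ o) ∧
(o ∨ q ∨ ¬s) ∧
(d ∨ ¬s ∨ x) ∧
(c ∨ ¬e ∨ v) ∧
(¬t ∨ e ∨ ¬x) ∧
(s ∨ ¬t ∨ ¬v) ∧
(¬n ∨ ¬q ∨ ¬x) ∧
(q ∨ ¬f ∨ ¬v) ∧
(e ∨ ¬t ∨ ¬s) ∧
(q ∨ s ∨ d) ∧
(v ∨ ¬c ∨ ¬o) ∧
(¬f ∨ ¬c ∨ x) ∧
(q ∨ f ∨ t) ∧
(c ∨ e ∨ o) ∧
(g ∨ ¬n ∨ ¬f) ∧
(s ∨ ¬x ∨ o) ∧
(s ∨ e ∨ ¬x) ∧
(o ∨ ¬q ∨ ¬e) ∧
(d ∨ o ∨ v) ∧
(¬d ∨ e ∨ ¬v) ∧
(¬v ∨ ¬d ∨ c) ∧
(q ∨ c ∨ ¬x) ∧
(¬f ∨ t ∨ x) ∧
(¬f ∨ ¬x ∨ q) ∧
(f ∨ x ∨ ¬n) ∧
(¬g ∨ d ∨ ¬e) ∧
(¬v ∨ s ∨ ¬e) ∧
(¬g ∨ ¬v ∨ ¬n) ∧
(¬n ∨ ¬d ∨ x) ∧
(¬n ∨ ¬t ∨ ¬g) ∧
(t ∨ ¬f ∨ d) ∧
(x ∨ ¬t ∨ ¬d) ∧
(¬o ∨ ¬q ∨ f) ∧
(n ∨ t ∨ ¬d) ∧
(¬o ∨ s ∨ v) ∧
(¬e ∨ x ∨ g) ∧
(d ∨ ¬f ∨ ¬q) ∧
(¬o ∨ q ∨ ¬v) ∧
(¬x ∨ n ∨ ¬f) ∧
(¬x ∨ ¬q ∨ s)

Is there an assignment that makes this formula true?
No

No, the formula is not satisfiable.

No assignment of truth values to the variables can make all 48 clauses true simultaneously.

The formula is UNSAT (unsatisfiable).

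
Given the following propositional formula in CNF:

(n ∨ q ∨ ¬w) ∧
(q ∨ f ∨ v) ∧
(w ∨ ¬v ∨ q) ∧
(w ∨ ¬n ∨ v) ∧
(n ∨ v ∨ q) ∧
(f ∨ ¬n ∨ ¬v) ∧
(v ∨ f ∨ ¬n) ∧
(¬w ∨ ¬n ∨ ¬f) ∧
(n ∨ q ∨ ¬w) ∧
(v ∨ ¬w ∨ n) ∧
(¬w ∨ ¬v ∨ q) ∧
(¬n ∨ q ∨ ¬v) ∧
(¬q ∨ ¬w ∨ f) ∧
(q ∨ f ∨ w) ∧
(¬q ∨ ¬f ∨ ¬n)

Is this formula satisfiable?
Yes

Yes, the formula is satisfiable.

One satisfying assignment is: v=False, f=False, w=False, n=False, q=True

Verification: With this assignment, all 15 clauses evaluate to true.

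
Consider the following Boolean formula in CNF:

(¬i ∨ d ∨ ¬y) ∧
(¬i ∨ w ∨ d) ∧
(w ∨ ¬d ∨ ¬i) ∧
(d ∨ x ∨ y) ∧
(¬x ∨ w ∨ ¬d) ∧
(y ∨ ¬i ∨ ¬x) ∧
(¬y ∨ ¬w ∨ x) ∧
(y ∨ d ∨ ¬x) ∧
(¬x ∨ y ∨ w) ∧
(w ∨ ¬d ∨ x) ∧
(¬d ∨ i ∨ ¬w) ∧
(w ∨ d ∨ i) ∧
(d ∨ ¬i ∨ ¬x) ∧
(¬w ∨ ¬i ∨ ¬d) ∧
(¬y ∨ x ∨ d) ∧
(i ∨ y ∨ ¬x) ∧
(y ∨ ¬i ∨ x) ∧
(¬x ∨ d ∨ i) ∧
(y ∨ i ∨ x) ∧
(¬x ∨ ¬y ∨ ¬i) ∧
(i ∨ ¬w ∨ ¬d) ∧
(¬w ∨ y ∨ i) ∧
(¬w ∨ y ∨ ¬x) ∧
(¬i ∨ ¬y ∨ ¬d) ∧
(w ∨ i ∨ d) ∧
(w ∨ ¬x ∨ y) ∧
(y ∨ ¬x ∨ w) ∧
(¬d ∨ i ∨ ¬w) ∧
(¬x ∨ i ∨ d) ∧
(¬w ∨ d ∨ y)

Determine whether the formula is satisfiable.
No

No, the formula is not satisfiable.

No assignment of truth values to the variables can make all 30 clauses true simultaneously.

The formula is UNSAT (unsatisfiable).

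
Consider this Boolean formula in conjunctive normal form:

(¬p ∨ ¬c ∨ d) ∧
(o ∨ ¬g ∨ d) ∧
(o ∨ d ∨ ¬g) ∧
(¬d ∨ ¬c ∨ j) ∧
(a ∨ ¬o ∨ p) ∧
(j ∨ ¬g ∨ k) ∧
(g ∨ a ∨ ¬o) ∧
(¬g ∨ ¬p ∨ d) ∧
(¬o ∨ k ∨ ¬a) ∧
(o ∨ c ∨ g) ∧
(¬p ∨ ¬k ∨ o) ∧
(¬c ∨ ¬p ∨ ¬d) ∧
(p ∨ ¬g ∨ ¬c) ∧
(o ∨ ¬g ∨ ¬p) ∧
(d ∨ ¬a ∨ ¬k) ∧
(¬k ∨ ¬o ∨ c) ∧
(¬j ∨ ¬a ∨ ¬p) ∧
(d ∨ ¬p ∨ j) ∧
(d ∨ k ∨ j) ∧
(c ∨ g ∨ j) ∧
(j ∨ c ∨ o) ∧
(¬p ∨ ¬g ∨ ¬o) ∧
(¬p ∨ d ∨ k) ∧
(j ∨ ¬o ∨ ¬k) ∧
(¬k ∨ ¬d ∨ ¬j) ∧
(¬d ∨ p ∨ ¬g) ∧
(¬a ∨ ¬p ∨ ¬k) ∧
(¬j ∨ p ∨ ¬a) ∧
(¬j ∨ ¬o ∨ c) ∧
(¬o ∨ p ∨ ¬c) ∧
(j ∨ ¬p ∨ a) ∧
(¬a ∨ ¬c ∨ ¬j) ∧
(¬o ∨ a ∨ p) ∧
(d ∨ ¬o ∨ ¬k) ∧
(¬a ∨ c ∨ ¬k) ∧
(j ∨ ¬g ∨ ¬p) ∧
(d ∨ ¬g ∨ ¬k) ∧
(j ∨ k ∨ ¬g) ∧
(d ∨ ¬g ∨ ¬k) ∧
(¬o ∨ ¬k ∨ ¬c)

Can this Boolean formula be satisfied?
Yes

Yes, the formula is satisfiable.

One satisfying assignment is: c=True, k=True, g=False, o=False, p=False, a=False, d=False, j=False

Verification: With this assignment, all 40 clauses evaluate to true.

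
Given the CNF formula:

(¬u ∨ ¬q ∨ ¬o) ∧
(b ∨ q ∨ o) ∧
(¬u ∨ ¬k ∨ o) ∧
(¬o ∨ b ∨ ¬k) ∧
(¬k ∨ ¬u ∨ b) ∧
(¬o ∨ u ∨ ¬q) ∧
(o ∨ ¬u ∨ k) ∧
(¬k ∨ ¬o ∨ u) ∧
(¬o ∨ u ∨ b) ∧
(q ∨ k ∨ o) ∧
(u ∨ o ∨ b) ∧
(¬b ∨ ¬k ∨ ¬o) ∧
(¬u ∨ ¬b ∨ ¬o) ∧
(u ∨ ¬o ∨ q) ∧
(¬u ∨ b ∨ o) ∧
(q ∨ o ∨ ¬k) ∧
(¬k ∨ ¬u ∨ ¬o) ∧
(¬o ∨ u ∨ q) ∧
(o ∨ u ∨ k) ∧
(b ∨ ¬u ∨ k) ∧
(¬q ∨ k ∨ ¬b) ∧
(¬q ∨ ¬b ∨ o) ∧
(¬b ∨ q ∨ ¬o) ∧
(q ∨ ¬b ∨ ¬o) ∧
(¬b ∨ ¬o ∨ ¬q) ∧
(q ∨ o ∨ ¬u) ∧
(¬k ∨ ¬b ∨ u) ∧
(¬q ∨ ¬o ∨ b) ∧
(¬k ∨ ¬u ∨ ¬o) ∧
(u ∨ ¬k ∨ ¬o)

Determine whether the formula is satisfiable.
No

No, the formula is not satisfiable.

No assignment of truth values to the variables can make all 30 clauses true simultaneously.

The formula is UNSAT (unsatisfiable).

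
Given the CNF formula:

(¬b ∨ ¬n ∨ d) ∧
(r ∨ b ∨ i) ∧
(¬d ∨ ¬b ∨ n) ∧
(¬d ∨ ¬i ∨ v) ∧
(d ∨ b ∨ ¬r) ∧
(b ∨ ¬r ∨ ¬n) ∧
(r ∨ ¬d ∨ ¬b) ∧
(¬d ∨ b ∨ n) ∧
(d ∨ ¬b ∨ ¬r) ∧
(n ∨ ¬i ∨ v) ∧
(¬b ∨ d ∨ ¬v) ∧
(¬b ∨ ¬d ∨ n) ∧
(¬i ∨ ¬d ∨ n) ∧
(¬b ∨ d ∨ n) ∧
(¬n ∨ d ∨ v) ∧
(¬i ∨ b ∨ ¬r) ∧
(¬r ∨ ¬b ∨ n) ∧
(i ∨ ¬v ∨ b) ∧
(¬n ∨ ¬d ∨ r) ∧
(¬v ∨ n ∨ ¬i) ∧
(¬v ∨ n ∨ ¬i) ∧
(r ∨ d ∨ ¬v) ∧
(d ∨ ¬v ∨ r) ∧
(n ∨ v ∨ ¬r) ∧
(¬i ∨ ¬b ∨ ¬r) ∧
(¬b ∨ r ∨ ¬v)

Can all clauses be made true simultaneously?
Yes

Yes, the formula is satisfiable.

One satisfying assignment is: i=False, r=True, b=True, v=False, d=True, n=True

Verification: With this assignment, all 26 clauses evaluate to true.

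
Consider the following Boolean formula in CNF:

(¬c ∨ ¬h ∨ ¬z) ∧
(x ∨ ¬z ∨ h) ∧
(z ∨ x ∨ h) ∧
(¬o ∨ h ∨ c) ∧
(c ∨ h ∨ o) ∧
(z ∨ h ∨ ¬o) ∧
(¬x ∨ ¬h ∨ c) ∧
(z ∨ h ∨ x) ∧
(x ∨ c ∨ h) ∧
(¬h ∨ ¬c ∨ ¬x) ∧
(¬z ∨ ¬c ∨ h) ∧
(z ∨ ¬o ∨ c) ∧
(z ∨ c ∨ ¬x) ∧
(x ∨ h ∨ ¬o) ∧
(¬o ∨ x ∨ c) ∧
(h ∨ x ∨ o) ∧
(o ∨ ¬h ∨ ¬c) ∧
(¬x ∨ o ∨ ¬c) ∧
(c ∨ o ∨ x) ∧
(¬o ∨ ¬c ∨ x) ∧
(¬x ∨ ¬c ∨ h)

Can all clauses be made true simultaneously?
No

No, the formula is not satisfiable.

No assignment of truth values to the variables can make all 21 clauses true simultaneously.

The formula is UNSAT (unsatisfiable).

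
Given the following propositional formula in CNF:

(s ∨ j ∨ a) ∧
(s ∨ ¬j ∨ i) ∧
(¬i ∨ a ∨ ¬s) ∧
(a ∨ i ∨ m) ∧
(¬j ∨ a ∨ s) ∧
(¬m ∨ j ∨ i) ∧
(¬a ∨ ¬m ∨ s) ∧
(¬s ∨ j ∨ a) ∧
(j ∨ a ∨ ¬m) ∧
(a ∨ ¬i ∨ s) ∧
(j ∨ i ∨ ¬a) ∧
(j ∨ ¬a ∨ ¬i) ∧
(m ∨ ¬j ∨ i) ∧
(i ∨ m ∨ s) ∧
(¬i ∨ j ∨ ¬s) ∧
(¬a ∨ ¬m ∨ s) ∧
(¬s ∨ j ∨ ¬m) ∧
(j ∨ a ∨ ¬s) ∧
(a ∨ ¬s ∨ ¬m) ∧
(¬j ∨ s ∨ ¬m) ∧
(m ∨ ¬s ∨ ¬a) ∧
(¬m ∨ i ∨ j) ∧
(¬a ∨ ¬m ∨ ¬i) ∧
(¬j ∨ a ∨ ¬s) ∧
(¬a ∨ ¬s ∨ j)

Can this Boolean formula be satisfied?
Yes

Yes, the formula is satisfiable.

One satisfying assignment is: i=False, s=True, j=True, a=True, m=True

Verification: With this assignment, all 25 clauses evaluate to true.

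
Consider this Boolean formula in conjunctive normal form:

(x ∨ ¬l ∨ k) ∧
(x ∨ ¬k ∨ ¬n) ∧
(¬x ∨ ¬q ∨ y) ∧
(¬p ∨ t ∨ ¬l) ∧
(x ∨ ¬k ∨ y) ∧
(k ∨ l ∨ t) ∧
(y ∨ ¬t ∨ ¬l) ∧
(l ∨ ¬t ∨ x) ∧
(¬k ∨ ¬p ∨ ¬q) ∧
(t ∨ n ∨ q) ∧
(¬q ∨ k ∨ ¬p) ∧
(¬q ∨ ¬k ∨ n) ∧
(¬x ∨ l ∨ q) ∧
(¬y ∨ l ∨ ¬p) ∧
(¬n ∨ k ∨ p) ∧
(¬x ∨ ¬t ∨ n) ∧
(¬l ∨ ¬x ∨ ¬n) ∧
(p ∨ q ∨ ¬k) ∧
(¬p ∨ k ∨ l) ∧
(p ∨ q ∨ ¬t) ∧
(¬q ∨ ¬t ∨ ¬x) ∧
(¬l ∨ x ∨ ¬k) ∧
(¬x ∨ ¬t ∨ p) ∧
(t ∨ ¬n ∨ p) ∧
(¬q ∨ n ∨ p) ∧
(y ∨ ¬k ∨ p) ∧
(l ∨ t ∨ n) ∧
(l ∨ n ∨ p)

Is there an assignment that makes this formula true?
No

No, the formula is not satisfiable.

No assignment of truth values to the variables can make all 28 clauses true simultaneously.

The formula is UNSAT (unsatisfiable).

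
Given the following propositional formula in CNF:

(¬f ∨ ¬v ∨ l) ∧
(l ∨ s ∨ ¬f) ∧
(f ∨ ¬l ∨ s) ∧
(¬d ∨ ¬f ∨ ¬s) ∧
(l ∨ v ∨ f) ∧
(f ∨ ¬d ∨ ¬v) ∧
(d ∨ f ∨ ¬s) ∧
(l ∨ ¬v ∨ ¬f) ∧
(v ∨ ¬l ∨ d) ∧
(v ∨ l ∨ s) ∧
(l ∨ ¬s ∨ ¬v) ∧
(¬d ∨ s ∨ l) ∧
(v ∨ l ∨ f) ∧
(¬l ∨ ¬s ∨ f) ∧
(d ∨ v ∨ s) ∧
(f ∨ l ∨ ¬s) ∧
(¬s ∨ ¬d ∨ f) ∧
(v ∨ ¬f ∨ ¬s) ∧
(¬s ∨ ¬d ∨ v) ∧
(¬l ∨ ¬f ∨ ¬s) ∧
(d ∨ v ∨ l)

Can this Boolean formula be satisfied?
Yes

Yes, the formula is satisfiable.

One satisfying assignment is: l=False, v=True, s=False, f=False, d=False

Verification: With this assignment, all 21 clauses evaluate to true.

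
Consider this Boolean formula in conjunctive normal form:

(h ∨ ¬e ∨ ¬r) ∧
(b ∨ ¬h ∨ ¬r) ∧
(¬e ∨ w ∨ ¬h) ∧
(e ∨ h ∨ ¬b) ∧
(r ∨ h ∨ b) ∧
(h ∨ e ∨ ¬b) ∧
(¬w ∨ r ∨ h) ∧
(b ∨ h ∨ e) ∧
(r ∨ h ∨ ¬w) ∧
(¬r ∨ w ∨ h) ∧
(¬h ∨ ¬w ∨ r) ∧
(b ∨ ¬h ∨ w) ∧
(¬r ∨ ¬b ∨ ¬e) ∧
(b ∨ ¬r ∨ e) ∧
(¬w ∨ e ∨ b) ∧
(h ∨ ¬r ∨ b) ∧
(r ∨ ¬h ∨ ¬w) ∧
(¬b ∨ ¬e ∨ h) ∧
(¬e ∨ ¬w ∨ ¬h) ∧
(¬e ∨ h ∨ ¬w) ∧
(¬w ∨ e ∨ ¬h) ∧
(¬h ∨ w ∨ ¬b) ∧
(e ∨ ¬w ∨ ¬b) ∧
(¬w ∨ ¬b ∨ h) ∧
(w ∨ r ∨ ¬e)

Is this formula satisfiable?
No

No, the formula is not satisfiable.

No assignment of truth values to the variables can make all 25 clauses true simultaneously.

The formula is UNSAT (unsatisfiable).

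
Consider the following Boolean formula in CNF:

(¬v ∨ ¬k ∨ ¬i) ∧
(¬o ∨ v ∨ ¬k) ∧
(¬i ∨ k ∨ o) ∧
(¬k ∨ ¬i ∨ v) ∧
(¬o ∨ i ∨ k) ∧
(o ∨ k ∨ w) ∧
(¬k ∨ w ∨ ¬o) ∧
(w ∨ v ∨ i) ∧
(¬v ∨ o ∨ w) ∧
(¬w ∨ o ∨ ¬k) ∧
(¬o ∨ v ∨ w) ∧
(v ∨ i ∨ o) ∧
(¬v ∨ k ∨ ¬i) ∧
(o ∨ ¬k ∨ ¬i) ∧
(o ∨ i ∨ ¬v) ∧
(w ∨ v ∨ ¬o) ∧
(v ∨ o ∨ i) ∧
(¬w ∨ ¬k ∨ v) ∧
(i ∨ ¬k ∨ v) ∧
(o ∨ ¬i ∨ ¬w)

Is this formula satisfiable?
Yes

Yes, the formula is satisfiable.

One satisfying assignment is: w=True, i=False, k=True, o=True, v=True

Verification: With this assignment, all 20 clauses evaluate to true.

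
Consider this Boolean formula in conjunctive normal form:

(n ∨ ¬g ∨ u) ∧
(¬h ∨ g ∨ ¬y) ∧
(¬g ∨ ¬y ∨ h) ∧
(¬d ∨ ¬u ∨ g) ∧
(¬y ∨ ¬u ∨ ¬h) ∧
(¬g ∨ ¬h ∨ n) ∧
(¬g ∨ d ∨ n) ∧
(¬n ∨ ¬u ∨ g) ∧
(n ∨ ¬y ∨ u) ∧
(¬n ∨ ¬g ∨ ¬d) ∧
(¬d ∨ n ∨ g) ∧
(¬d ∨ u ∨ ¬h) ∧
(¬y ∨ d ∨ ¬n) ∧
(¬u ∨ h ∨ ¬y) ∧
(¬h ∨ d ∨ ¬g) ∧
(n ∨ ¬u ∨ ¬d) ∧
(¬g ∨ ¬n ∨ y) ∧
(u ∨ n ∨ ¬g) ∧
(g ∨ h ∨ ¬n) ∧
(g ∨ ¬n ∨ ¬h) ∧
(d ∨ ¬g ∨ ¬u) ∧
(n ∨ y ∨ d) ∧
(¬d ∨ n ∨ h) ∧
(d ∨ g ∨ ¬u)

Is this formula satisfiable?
No

No, the formula is not satisfiable.

No assignment of truth values to the variables can make all 24 clauses true simultaneously.

The formula is UNSAT (unsatisfiable).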